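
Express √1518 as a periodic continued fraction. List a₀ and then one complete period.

[38; 1, 24, 1, 76]

a₀ = ⌊√1518⌋ = 38.
With m₀=0, d₀=1 and mₖ₊₁ = dₖaₖ − mₖ, dₖ₊₁ = (n − mₖ₊₁²)/dₖ, aₖ₊₁ = ⌊(a₀+mₖ₊₁)/dₖ₊₁⌋:
  k=1: m=38, d=74, a=1
  k=2: m=36, d=3, a=24
  k=3: m=36, d=74, a=1
  k=4: m=38, d=1, a=76
d=1 and a=2a₀=76 at k=4, so the next step gives (m, d) = (38, 74) again — its k=1 value — and the period has length 4.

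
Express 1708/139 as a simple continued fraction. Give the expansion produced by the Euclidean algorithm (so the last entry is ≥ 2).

1708 = 12×139 + 40
139 = 3×40 + 19
40 = 2×19 + 2
19 = 9×2 + 1
2 = 2×1 + 0  (stop)
So 1708/139 = [12; 3, 2, 9, 2].

[12; 3, 2, 9, 2]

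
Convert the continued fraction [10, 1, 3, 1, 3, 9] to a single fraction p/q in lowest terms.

Using pₖ = aₖpₖ₋₁ + pₖ₋₂ and qₖ = aₖqₖ₋₁ + qₖ₋₂:
  k=0: a=10, p=10, q=1
  k=1: a=1, p=11, q=1
  k=2: a=3, p=43, q=4
  k=3: a=1, p=54, q=5
  k=4: a=3, p=205, q=19
  k=5: a=9, p=1899, q=176

1899/176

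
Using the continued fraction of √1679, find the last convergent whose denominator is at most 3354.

136039/3320

√1679 = [40; 1, 39, 1, 80, …] (period length 4).
Convergents:
  p_0/q_0 = 40/1
  p_1/q_1 = 41/1
  p_2/q_2 = 1639/40
  p_3/q_3 = 1680/41
  p_4/q_4 = 136039/3320
  p_5/q_5 = 137719/3361
q_4 = 3320 ≤ 3354 < 3361 = q_5, so the answer is 136039/3320.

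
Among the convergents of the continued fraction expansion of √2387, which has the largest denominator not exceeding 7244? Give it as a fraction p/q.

√2387 = [48; 1, 5, 1, 96, …] (period length 4).
Convergents:
  p_0/q_0 = 48/1
  p_1/q_1 = 49/1
  p_2/q_2 = 293/6
  p_3/q_3 = 342/7
  p_4/q_4 = 33125/678
  p_5/q_5 = 33467/685
  p_6/q_6 = 200460/4103
  p_7/q_7 = 233927/4788
  p_8/q_8 = 22657452/463751
q_7 = 4788 ≤ 7244 < 463751 = q_8, so the answer is 233927/4788.

233927/4788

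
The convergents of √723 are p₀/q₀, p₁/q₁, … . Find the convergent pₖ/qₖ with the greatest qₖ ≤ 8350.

117127/4356

√723 = [26; 1, 7, 1, 52, …] (period length 4).
Convergents:
  p_0/q_0 = 26/1
  p_1/q_1 = 27/1
  p_2/q_2 = 215/8
  p_3/q_3 = 242/9
  p_4/q_4 = 12799/476
  p_5/q_5 = 13041/485
  p_6/q_6 = 104086/3871
  p_7/q_7 = 117127/4356
  p_8/q_8 = 6194690/230383
q_7 = 4356 ≤ 8350 < 230383 = q_8, so the answer is 117127/4356.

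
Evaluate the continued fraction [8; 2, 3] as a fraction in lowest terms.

59/7

Fold from the inside: start with 3/1.
  2 + 1/3 = 7/3
  8 + 3/7 = 59/7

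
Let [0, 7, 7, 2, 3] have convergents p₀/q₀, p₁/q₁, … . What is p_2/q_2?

7/50

Using pₖ = aₖpₖ₋₁ + pₖ₋₂, qₖ = aₖqₖ₋₁ + qₖ₋₂ (with p₋₁=1, p₋₂=0, q₋₁=0, q₋₂=1):
  k=0: a=0, p=0, q=1
  k=1: a=7, p=1, q=7
  k=2: a=7, p=7, q=50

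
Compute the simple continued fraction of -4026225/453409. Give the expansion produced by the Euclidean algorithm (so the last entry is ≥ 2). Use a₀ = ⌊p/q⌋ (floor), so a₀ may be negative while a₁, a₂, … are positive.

[-9; 8, 3, 15, 7, 15, 11]

-4026225 = -9*453409 + 54456
453409 = 8*54456 + 17761
54456 = 3*17761 + 1173
17761 = 15*1173 + 166
1173 = 7*166 + 11
166 = 15*11 + 1
11 = 11*1 + 0  (stop)
So -4026225/453409 = [-9; 8, 3, 15, 7, 15, 11].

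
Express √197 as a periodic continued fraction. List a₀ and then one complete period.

[14; 28]

a₀ = ⌊√197⌋ = 14.
With m₀=0, d₀=1 and mₖ₊₁ = dₖaₖ − mₖ, dₖ₊₁ = (n − mₖ₊₁²)/dₖ, aₖ₊₁ = ⌊(a₀+mₖ₊₁)/dₖ₊₁⌋:
  k=1: m=14, d=1, a=28
d=1 and a=2a₀=28 at k=1, so the next step gives (m, d) = (14, 1) again — its k=1 value — and the period has length 1.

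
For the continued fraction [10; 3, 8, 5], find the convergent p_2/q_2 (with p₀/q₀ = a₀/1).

Using pₖ = aₖpₖ₋₁ + pₖ₋₂, qₖ = aₖqₖ₋₁ + qₖ₋₂ (with p₋₁=1, p₋₂=0, q₋₁=0, q₋₂=1):
  k=0: a=10, p=10, q=1
  k=1: a=3, p=31, q=3
  k=2: a=8, p=258, q=25

258/25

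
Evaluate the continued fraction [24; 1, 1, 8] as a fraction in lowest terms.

Using pₖ = aₖpₖ₋₁ + pₖ₋₂ and qₖ = aₖqₖ₋₁ + qₖ₋₂:
  k=0: a=24, p=24, q=1
  k=1: a=1, p=25, q=1
  k=2: a=1, p=49, q=2
  k=3: a=8, p=417, q=17

417/17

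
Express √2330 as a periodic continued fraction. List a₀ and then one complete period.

a₀ = ⌊√2330⌋ = 48.
With m₀=0, d₀=1 and mₖ₊₁ = dₖaₖ − mₖ, dₖ₊₁ = (n − mₖ₊₁²)/dₖ, aₖ₊₁ = ⌊(a₀+mₖ₊₁)/dₖ₊₁⌋:
  k=1: m=48, d=26, a=3
  k=2: m=30, d=55, a=1
  k=3: m=25, d=31, a=2
  k=4: m=37, d=31, a=2
  k=5: m=25, d=55, a=1
  k=6: m=30, d=26, a=3
  k=7: m=48, d=1, a=96
d=1 and a=2a₀=96 at k=7, so the next step gives (m, d) = (48, 26) again — its k=1 value — and the period has length 7.

[48; 3, 1, 2, 2, 1, 3, 96]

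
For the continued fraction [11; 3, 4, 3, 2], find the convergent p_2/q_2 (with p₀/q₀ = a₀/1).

Using pₖ = aₖpₖ₋₁ + pₖ₋₂, qₖ = aₖqₖ₋₁ + qₖ₋₂ (with p₋₁=1, p₋₂=0, q₋₁=0, q₋₂=1):
  k=0: a=11, p=11, q=1
  k=1: a=3, p=34, q=3
  k=2: a=4, p=147, q=13

147/13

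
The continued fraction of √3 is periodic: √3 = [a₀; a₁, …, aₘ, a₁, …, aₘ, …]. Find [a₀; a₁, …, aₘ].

[1; 1, 2]

a₀ = ⌊√3⌋ = 1.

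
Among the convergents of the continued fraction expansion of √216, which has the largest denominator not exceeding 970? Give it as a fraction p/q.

√216 = [14; 1, 2, 3, 2, 1, 28, …] (period length 6).
Convergents:
  p_0/q_0 = 14/1
  p_1/q_1 = 15/1
  p_2/q_2 = 44/3
  p_3/q_3 = 147/10
  p_4/q_4 = 338/23
  p_5/q_5 = 485/33
  p_6/q_6 = 13918/947
  p_7/q_7 = 14403/980
q_6 = 947 ≤ 970 < 980 = q_7, so the answer is 13918/947.

13918/947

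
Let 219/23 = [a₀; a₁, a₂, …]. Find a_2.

1

219 = 9·23 + 12   →  a_0 = 9
23 = 1·12 + 11   →  a_1 = 1
12 = 1·11 + 1   →  a_2 = 1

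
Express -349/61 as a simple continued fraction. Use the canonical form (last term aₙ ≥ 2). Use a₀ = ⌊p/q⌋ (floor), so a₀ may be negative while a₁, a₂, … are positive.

-349 = -6*61 + 17
61 = 3*17 + 10
17 = 1*10 + 7
10 = 1*7 + 3
7 = 2*3 + 1
3 = 3*1 + 0  (stop)
So -349/61 = [-6; 3, 1, 1, 2, 3].

[-6; 3, 1, 1, 2, 3]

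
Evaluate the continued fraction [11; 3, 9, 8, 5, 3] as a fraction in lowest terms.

42071/3716

Fold from the inside: start with 3/1.
  5 + 1/3 = 16/3
  8 + 3/16 = 131/16
  9 + 16/131 = 1195/131
  3 + 131/1195 = 3716/1195
  11 + 1195/3716 = 42071/3716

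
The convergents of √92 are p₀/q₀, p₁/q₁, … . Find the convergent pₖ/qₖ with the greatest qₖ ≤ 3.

19/2

√92 = [9; 1, 1, 2, 4, 2, 1, 1, 18, …] (period length 8).
Convergents:
  p_0/q_0 = 9/1
  p_1/q_1 = 10/1
  p_2/q_2 = 19/2
  p_3/q_3 = 48/5
q_2 = 2 ≤ 3 < 5 = q_3, so the answer is 19/2.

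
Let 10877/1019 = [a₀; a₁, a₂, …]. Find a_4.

10877 = 10·1019 + 687   →  a_0 = 10
1019 = 1·687 + 332   →  a_1 = 1
687 = 2·332 + 23   →  a_2 = 2
332 = 14·23 + 10   →  a_3 = 14
23 = 2·10 + 3   →  a_4 = 2

2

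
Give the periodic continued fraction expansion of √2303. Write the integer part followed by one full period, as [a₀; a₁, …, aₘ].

[47; 1, 94]

a₀ = ⌊√2303⌋ = 47.
With m₀=0, d₀=1 and mₖ₊₁ = dₖaₖ − mₖ, dₖ₊₁ = (n − mₖ₊₁²)/dₖ, aₖ₊₁ = ⌊(a₀+mₖ₊₁)/dₖ₊₁⌋:
  k=1: m=47, d=94, a=1
  k=2: m=47, d=1, a=94
d=1 and a=2a₀=94 at k=2, so the next step gives (m, d) = (47, 94) again — its k=1 value — and the period has length 2.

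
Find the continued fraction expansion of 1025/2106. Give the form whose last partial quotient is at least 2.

[0; 2, 18, 3, 3, 2, 2]

1025 = 0×2106 + 1025
2106 = 2×1025 + 56
1025 = 18×56 + 17
56 = 3×17 + 5
17 = 3×5 + 2
5 = 2×2 + 1
2 = 2×1 + 0  (stop)
So 1025/2106 = [0; 2, 18, 3, 3, 2, 2].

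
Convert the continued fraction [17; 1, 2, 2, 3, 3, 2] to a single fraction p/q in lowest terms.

3223/182

Fold from the inside: start with 2/1.
  3 + 1/2 = 7/2
  3 + 2/7 = 23/7
  2 + 7/23 = 53/23
  2 + 23/53 = 129/53
  1 + 53/129 = 182/129
  17 + 129/182 = 3223/182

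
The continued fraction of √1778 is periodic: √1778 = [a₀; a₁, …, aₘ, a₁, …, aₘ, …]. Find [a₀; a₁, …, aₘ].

a₀ = ⌊√1778⌋ = 42.
With m₀=0, d₀=1 and mₖ₊₁ = dₖaₖ − mₖ, dₖ₊₁ = (n − mₖ₊₁²)/dₖ, aₖ₊₁ = ⌊(a₀+mₖ₊₁)/dₖ₊₁⌋:
  k=1: m=42, d=14, a=6
  k=2: m=42, d=1, a=84
d=1 and a=2a₀=84 at k=2, so the next step gives (m, d) = (42, 14) again — its k=1 value — and the period has length 2.

[42; 6, 84]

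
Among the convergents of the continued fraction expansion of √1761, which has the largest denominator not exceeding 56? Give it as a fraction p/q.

1175/28

√1761 = [41; 1, 26, 1, 82, …] (period length 4).
Convergents:
  p_0/q_0 = 41/1
  p_1/q_1 = 42/1
  p_2/q_2 = 1133/27
  p_3/q_3 = 1175/28
  p_4/q_4 = 97483/2323
q_3 = 28 ≤ 56 < 2323 = q_4, so the answer is 1175/28.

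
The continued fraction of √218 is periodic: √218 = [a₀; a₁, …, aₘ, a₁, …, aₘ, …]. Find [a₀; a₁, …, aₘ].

[14; 1, 3, 3, 1, 28]

a₀ = ⌊√218⌋ = 14.
With m₀=0, d₀=1 and mₖ₊₁ = dₖaₖ − mₖ, dₖ₊₁ = (n − mₖ₊₁²)/dₖ, aₖ₊₁ = ⌊(a₀+mₖ₊₁)/dₖ₊₁⌋:
  k=1: m=14, d=22, a=1
  k=2: m=8, d=7, a=3
  k=3: m=13, d=7, a=3
  k=4: m=8, d=22, a=1
  k=5: m=14, d=1, a=28
d=1 and a=2a₀=28 at k=5, so the next step gives (m, d) = (14, 22) again — its k=1 value — and the period has length 5.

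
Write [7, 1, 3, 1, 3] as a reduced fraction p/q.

148/19

Fold from the inside: start with 3/1.
  1 + 1/3 = 4/3
  3 + 3/4 = 15/4
  1 + 4/15 = 19/15
  7 + 15/19 = 148/19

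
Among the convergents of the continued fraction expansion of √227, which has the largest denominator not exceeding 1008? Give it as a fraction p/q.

√227 = [15; 15, 30, …] (period length 2).
Convergents:
  p_0/q_0 = 15/1
  p_1/q_1 = 226/15
  p_2/q_2 = 6795/451
  p_3/q_3 = 102151/6780
q_2 = 451 ≤ 1008 < 6780 = q_3, so the answer is 6795/451.

6795/451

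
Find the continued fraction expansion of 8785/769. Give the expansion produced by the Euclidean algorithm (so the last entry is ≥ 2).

8785 = 11×769 + 326
769 = 2×326 + 117
326 = 2×117 + 92
117 = 1×92 + 25
92 = 3×25 + 17
25 = 1×17 + 8
17 = 2×8 + 1
8 = 8×1 + 0  (stop)
So 8785/769 = [11; 2, 2, 1, 3, 1, 2, 8].

[11; 2, 2, 1, 3, 1, 2, 8]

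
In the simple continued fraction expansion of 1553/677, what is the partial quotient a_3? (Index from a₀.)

2

1553 = 2·677 + 199   →  a_0 = 2
677 = 3·199 + 80   →  a_1 = 3
199 = 2·80 + 39   →  a_2 = 2
80 = 2·39 + 2   →  a_3 = 2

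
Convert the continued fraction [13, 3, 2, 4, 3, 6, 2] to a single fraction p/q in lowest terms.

Fold from the inside: start with 2/1.
  6 + 1/2 = 13/2
  3 + 2/13 = 41/13
  4 + 13/41 = 177/41
  2 + 41/177 = 395/177
  3 + 177/395 = 1362/395
  13 + 395/1362 = 18101/1362

18101/1362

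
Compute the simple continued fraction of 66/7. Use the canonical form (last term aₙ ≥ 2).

66 = 9·7 + 3
7 = 2·3 + 1
3 = 3·1 + 0  (stop)
So 66/7 = [9; 2, 3].

[9; 2, 3]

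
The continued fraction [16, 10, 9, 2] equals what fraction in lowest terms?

3091/192

Using pₖ = aₖpₖ₋₁ + pₖ₋₂ and qₖ = aₖqₖ₋₁ + qₖ₋₂:
  k=0: a=16, p=16, q=1
  k=1: a=10, p=161, q=10
  k=2: a=9, p=1465, q=91
  k=3: a=2, p=3091, q=192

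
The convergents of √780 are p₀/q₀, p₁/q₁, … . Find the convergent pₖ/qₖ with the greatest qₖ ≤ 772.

√780 = [27; 1, 12, 1, 54, …] (period length 4).
Convergents:
  p_0/q_0 = 27/1
  p_1/q_1 = 28/1
  p_2/q_2 = 363/13
  p_3/q_3 = 391/14
  p_4/q_4 = 21477/769
  p_5/q_5 = 21868/783
q_4 = 769 ≤ 772 < 783 = q_5, so the answer is 21477/769.

21477/769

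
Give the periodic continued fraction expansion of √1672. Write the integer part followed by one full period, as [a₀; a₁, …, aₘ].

[40; 1, 8, 10, 8, 1, 80]

a₀ = ⌊√1672⌋ = 40.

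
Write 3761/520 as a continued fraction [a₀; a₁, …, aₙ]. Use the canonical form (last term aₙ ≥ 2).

[7; 4, 3, 2, 1, 3, 3]

3761 = 7×520 + 121
520 = 4×121 + 36
121 = 3×36 + 13
36 = 2×13 + 10
13 = 1×10 + 3
10 = 3×3 + 1
3 = 3×1 + 0  (stop)
So 3761/520 = [7; 4, 3, 2, 1, 3, 3].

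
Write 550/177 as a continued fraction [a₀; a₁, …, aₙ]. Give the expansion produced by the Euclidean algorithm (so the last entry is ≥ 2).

550 = 3*177 + 19
177 = 9*19 + 6
19 = 3*6 + 1
6 = 6*1 + 0  (stop)
So 550/177 = [3; 9, 3, 6].

[3; 9, 3, 6]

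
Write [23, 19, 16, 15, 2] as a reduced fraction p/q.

218837/9493

Fold from the inside: start with 2/1.
  15 + 1/2 = 31/2
  16 + 2/31 = 498/31
  19 + 31/498 = 9493/498
  23 + 498/9493 = 218837/9493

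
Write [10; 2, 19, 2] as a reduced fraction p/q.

839/80

Fold from the inside: start with 2/1.
  19 + 1/2 = 39/2
  2 + 2/39 = 80/39
  10 + 39/80 = 839/80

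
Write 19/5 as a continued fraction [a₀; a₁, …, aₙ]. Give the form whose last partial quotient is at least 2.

[3; 1, 4]

19 = 3×5 + 4
5 = 1×4 + 1
4 = 4×1 + 0  (stop)
So 19/5 = [3; 1, 4].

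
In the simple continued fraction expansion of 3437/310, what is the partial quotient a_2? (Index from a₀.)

3437 = 11·310 + 27   →  a_0 = 11
310 = 11·27 + 13   →  a_1 = 11
27 = 2·13 + 1   →  a_2 = 2

2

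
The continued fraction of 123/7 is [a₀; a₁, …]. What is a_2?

123 = 17·7 + 4   →  a_0 = 17
7 = 1·4 + 3   →  a_1 = 1
4 = 1·3 + 1   →  a_2 = 1

1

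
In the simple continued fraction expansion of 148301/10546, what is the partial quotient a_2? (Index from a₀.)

19

148301 = 14·10546 + 657   →  a_0 = 14
10546 = 16·657 + 34   →  a_1 = 16
657 = 19·34 + 11   →  a_2 = 19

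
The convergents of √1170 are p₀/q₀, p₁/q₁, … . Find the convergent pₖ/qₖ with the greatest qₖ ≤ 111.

1334/39

√1170 = [34; 4, 1, 6, 1, 4, 68, …] (period length 6).
Convergents:
  p_0/q_0 = 34/1
  p_1/q_1 = 137/4
  p_2/q_2 = 171/5
  p_3/q_3 = 1163/34
  p_4/q_4 = 1334/39
  p_5/q_5 = 6499/190
q_4 = 39 ≤ 111 < 190 = q_5, so the answer is 1334/39.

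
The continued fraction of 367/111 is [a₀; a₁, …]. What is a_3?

1

367 = 3·111 + 34   →  a_0 = 3
111 = 3·34 + 9   →  a_1 = 3
34 = 3·9 + 7   →  a_2 = 3
9 = 1·7 + 2   →  a_3 = 1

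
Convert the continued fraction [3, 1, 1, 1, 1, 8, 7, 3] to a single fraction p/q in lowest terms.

3464/961

Fold from the inside: start with 3/1.
  7 + 1/3 = 22/3
  8 + 3/22 = 179/22
  1 + 22/179 = 201/179
  1 + 179/201 = 380/201
  1 + 201/380 = 581/380
  1 + 380/581 = 961/581
  3 + 581/961 = 3464/961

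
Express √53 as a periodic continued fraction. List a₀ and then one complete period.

[7; 3, 1, 1, 3, 14]

a₀ = ⌊√53⌋ = 7.
With m₀=0, d₀=1 and mₖ₊₁ = dₖaₖ − mₖ, dₖ₊₁ = (n − mₖ₊₁²)/dₖ, aₖ₊₁ = ⌊(a₀+mₖ₊₁)/dₖ₊₁⌋:
  k=1: m=7, d=4, a=3
  k=2: m=5, d=7, a=1
  k=3: m=2, d=7, a=1
  k=4: m=5, d=4, a=3
  k=5: m=7, d=1, a=14
d=1 and a=2a₀=14 at k=5, so the next step gives (m, d) = (7, 4) again — its k=1 value — and the period has length 5.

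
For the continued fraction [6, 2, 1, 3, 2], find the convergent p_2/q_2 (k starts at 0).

Using pₖ = aₖpₖ₋₁ + pₖ₋₂, qₖ = aₖqₖ₋₁ + qₖ₋₂ (with p₋₁=1, p₋₂=0, q₋₁=0, q₋₂=1):
  k=0: a=6, p=6, q=1
  k=1: a=2, p=13, q=2
  k=2: a=1, p=19, q=3

19/3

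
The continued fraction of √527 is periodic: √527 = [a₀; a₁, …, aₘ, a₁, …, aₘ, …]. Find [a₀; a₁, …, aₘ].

[22; 1, 21, 1, 44]

a₀ = ⌊√527⌋ = 22.
With m₀=0, d₀=1 and mₖ₊₁ = dₖaₖ − mₖ, dₖ₊₁ = (n − mₖ₊₁²)/dₖ, aₖ₊₁ = ⌊(a₀+mₖ₊₁)/dₖ₊₁⌋:
  k=1: m=22, d=43, a=1
  k=2: m=21, d=2, a=21
  k=3: m=21, d=43, a=1
  k=4: m=22, d=1, a=44
d=1 and a=2a₀=44 at k=4, so the next step gives (m, d) = (22, 43) again — its k=1 value — and the period has length 4.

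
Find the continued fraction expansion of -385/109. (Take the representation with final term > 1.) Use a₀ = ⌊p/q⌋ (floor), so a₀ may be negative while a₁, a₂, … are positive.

[-4; 2, 7, 3, 2]

-385 = -4*109 + 51
109 = 2*51 + 7
51 = 7*7 + 2
7 = 3*2 + 1
2 = 2*1 + 0  (stop)
So -385/109 = [-4; 2, 7, 3, 2].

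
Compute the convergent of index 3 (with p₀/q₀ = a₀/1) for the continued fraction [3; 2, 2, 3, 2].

58/17

Using pₖ = aₖpₖ₋₁ + pₖ₋₂, qₖ = aₖqₖ₋₁ + qₖ₋₂ (with p₋₁=1, p₋₂=0, q₋₁=0, q₋₂=1):
  k=0: a=3, p=3, q=1
  k=1: a=2, p=7, q=2
  k=2: a=2, p=17, q=5
  k=3: a=3, p=58, q=17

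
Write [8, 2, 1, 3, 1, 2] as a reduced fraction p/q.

326/39

Using pₖ = aₖpₖ₋₁ + pₖ₋₂ and qₖ = aₖqₖ₋₁ + qₖ₋₂:
  k=0: a=8, p=8, q=1
  k=1: a=2, p=17, q=2
  k=2: a=1, p=25, q=3
  k=3: a=3, p=92, q=11
  k=4: a=1, p=117, q=14
  k=5: a=2, p=326, q=39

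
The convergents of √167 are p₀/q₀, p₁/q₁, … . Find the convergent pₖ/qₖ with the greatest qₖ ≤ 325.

√167 = [12; 1, 11, 1, 24, …] (period length 4).
Convergents:
  p_0/q_0 = 12/1
  p_1/q_1 = 13/1
  p_2/q_2 = 155/12
  p_3/q_3 = 168/13
  p_4/q_4 = 4187/324
  p_5/q_5 = 4355/337
q_4 = 324 ≤ 325 < 337 = q_5, so the answer is 4187/324.

4187/324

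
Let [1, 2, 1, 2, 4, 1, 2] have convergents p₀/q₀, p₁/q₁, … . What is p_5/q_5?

Using pₖ = aₖpₖ₋₁ + pₖ₋₂, qₖ = aₖqₖ₋₁ + qₖ₋₂ (with p₋₁=1, p₋₂=0, q₋₁=0, q₋₂=1):
  k=0: a=1, p=1, q=1
  k=1: a=2, p=3, q=2
  k=2: a=1, p=4, q=3
  k=3: a=2, p=11, q=8
  k=4: a=4, p=48, q=35
  k=5: a=1, p=59, q=43

59/43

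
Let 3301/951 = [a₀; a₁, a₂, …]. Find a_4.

1

3301 = 3·951 + 448   →  a_0 = 3
951 = 2·448 + 55   →  a_1 = 2
448 = 8·55 + 8   →  a_2 = 8
55 = 6·8 + 7   →  a_3 = 6
8 = 1·7 + 1   →  a_4 = 1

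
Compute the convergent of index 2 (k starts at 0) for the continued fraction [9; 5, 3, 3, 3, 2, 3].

147/16

Using pₖ = aₖpₖ₋₁ + pₖ₋₂, qₖ = aₖqₖ₋₁ + qₖ₋₂ (with p₋₁=1, p₋₂=0, q₋₁=0, q₋₂=1):
  k=0: a=9, p=9, q=1
  k=1: a=5, p=46, q=5
  k=2: a=3, p=147, q=16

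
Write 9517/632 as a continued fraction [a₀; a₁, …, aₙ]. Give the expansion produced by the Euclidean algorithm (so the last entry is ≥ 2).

9517 = 15×632 + 37
632 = 17×37 + 3
37 = 12×3 + 1
3 = 3×1 + 0  (stop)
So 9517/632 = [15; 17, 12, 3].

[15; 17, 12, 3]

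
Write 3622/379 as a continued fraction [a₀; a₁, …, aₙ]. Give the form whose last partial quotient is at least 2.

[9; 1, 1, 3, 1, 9, 1, 3]

3622 = 9×379 + 211
379 = 1×211 + 168
211 = 1×168 + 43
168 = 3×43 + 39
43 = 1×39 + 4
39 = 9×4 + 3
4 = 1×3 + 1
3 = 3×1 + 0  (stop)
So 3622/379 = [9; 1, 1, 3, 1, 9, 1, 3].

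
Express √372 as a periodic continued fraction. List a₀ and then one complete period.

[19; 3, 2, 12, 2, 3, 38]

a₀ = ⌊√372⌋ = 19.
With m₀=0, d₀=1 and mₖ₊₁ = dₖaₖ − mₖ, dₖ₊₁ = (n − mₖ₊₁²)/dₖ, aₖ₊₁ = ⌊(a₀+mₖ₊₁)/dₖ₊₁⌋:
  k=1: m=19, d=11, a=3
  k=2: m=14, d=16, a=2
  k=3: m=18, d=3, a=12
  k=4: m=18, d=16, a=2
  k=5: m=14, d=11, a=3
  k=6: m=19, d=1, a=38
d=1 and a=2a₀=38 at k=6, so the next step gives (m, d) = (19, 11) again — its k=1 value — and the period has length 6.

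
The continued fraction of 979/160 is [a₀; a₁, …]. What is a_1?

979 = 6·160 + 19   →  a_0 = 6
160 = 8·19 + 8   →  a_1 = 8

8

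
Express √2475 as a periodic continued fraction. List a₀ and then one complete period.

[49; 1, 2, 1, 98]

a₀ = ⌊√2475⌋ = 49.
With m₀=0, d₀=1 and mₖ₊₁ = dₖaₖ − mₖ, dₖ₊₁ = (n − mₖ₊₁²)/dₖ, aₖ₊₁ = ⌊(a₀+mₖ₊₁)/dₖ₊₁⌋:
  k=1: m=49, d=74, a=1
  k=2: m=25, d=25, a=2
  k=3: m=25, d=74, a=1
  k=4: m=49, d=1, a=98
d=1 and a=2a₀=98 at k=4, so the next step gives (m, d) = (49, 74) again — its k=1 value — and the period has length 4.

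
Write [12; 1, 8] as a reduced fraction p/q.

Fold from the inside: start with 8/1.
  1 + 1/8 = 9/8
  12 + 8/9 = 116/9

116/9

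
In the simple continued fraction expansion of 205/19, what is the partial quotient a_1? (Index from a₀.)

205 = 10·19 + 15   →  a_0 = 10
19 = 1·15 + 4   →  a_1 = 1

1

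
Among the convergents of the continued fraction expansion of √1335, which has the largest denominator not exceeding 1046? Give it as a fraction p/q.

24261/664

√1335 = [36; 1, 1, 6, 7, 6, 1, 1, 72, …] (period length 8).
Convergents:
  p_0/q_0 = 36/1
  p_1/q_1 = 37/1
  p_2/q_2 = 73/2
  p_3/q_3 = 475/13
  p_4/q_4 = 3398/93
  p_5/q_5 = 20863/571
  p_6/q_6 = 24261/664
  p_7/q_7 = 45124/1235
q_6 = 664 ≤ 1046 < 1235 = q_7, so the answer is 24261/664.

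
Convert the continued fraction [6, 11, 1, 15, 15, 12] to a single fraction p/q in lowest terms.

Fold from the inside: start with 12/1.
  15 + 1/12 = 181/12
  15 + 12/181 = 2727/181
  1 + 181/2727 = 2908/2727
  11 + 2727/2908 = 34715/2908
  6 + 2908/34715 = 211198/34715

211198/34715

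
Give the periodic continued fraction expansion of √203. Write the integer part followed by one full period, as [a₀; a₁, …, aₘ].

a₀ = ⌊√203⌋ = 14.

[14; 4, 28]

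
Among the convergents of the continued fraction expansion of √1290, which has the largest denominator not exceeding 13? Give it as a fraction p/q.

431/12

√1290 = [35; 1, 10, 1, 70, …] (period length 4).
Convergents:
  p_0/q_0 = 35/1
  p_1/q_1 = 36/1
  p_2/q_2 = 395/11
  p_3/q_3 = 431/12
  p_4/q_4 = 30565/851
q_3 = 12 ≤ 13 < 851 = q_4, so the answer is 431/12.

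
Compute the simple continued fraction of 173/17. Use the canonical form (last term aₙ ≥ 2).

[10; 5, 1, 2]

173 = 10×17 + 3
17 = 5×3 + 2
3 = 1×2 + 1
2 = 2×1 + 0  (stop)
So 173/17 = [10; 5, 1, 2].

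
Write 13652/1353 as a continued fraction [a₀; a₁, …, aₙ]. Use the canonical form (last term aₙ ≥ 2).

[10; 11, 11, 11]

13652 = 10·1353 + 122
1353 = 11·122 + 11
122 = 11·11 + 1
11 = 11·1 + 0  (stop)
So 13652/1353 = [10; 11, 11, 11].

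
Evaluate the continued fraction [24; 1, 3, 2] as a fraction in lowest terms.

Fold from the inside: start with 2/1.
  3 + 1/2 = 7/2
  1 + 2/7 = 9/7
  24 + 7/9 = 223/9

223/9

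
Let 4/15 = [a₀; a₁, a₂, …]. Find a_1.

3

4 = 0·15 + 4   →  a_0 = 0
15 = 3·4 + 3   →  a_1 = 3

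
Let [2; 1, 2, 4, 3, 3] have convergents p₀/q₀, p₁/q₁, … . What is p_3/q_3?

Using pₖ = aₖpₖ₋₁ + pₖ₋₂, qₖ = aₖqₖ₋₁ + qₖ₋₂ (with p₋₁=1, p₋₂=0, q₋₁=0, q₋₂=1):
  k=0: a=2, p=2, q=1
  k=1: a=1, p=3, q=1
  k=2: a=2, p=8, q=3
  k=3: a=4, p=35, q=13

35/13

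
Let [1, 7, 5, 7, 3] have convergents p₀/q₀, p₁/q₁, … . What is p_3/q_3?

295/259

Using pₖ = aₖpₖ₋₁ + pₖ₋₂, qₖ = aₖqₖ₋₁ + qₖ₋₂ (with p₋₁=1, p₋₂=0, q₋₁=0, q₋₂=1):
  k=0: a=1, p=1, q=1
  k=1: a=7, p=8, q=7
  k=2: a=5, p=41, q=36
  k=3: a=7, p=295, q=259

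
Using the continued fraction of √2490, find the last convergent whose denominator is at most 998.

49351/989

√2490 = [49; 1, 8, 1, 98, …] (period length 4).
Convergents:
  p_0/q_0 = 49/1
  p_1/q_1 = 50/1
  p_2/q_2 = 449/9
  p_3/q_3 = 499/10
  p_4/q_4 = 49351/989
  p_5/q_5 = 49850/999
q_4 = 989 ≤ 998 < 999 = q_5, so the answer is 49351/989.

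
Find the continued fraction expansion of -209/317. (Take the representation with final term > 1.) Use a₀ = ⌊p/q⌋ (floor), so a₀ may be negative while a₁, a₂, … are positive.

-209 = -1·317 + 108
317 = 2·108 + 101
108 = 1·101 + 7
101 = 14·7 + 3
7 = 2·3 + 1
3 = 3·1 + 0  (stop)
So -209/317 = [-1; 2, 1, 14, 2, 3].

[-1; 2, 1, 14, 2, 3]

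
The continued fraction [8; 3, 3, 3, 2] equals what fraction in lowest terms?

Using pₖ = aₖpₖ₋₁ + pₖ₋₂ and qₖ = aₖqₖ₋₁ + qₖ₋₂:
  k=0: a=8, p=8, q=1
  k=1: a=3, p=25, q=3
  k=2: a=3, p=83, q=10
  k=3: a=3, p=274, q=33
  k=4: a=2, p=631, q=76

631/76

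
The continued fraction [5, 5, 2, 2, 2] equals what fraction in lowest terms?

337/65

Using pₖ = aₖpₖ₋₁ + pₖ₋₂ and qₖ = aₖqₖ₋₁ + qₖ₋₂:
  k=0: a=5, p=5, q=1
  k=1: a=5, p=26, q=5
  k=2: a=2, p=57, q=11
  k=3: a=2, p=140, q=27
  k=4: a=2, p=337, q=65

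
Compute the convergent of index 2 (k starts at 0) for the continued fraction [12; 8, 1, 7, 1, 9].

109/9

Using pₖ = aₖpₖ₋₁ + pₖ₋₂, qₖ = aₖqₖ₋₁ + qₖ₋₂ (with p₋₁=1, p₋₂=0, q₋₁=0, q₋₂=1):
  k=0: a=12, p=12, q=1
  k=1: a=8, p=97, q=8
  k=2: a=1, p=109, q=9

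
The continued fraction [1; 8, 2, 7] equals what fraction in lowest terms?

Fold from the inside: start with 7/1.
  2 + 1/7 = 15/7
  8 + 7/15 = 127/15
  1 + 15/127 = 142/127

142/127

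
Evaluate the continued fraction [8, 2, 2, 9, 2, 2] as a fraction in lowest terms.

Fold from the inside: start with 2/1.
  2 + 1/2 = 5/2
  9 + 2/5 = 47/5
  2 + 5/47 = 99/47
  2 + 47/99 = 245/99
  8 + 99/245 = 2059/245

2059/245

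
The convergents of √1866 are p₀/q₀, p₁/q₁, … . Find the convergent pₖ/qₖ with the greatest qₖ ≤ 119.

3067/71

√1866 = [43; 5, 14, 5, 86, …] (period length 4).
Convergents:
  p_0/q_0 = 43/1
  p_1/q_1 = 216/5
  p_2/q_2 = 3067/71
  p_3/q_3 = 15551/360
q_2 = 71 ≤ 119 < 360 = q_3, so the answer is 3067/71.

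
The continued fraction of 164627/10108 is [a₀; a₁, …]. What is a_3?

164627 = 16·10108 + 2899   →  a_0 = 16
10108 = 3·2899 + 1411   →  a_1 = 3
2899 = 2·1411 + 77   →  a_2 = 2
1411 = 18·77 + 25   →  a_3 = 18

18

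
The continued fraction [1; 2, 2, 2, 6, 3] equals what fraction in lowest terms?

344/243

Fold from the inside: start with 3/1.
  6 + 1/3 = 19/3
  2 + 3/19 = 41/19
  2 + 19/41 = 101/41
  2 + 41/101 = 243/101
  1 + 101/243 = 344/243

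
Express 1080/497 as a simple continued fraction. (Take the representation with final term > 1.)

[2; 5, 1, 3, 1, 1, 9]

1080 = 2·497 + 86
497 = 5·86 + 67
86 = 1·67 + 19
67 = 3·19 + 10
19 = 1·10 + 9
10 = 1·9 + 1
9 = 9·1 + 0  (stop)
So 1080/497 = [2; 5, 1, 3, 1, 1, 9].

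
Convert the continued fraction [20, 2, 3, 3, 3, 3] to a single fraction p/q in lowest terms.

Using pₖ = aₖpₖ₋₁ + pₖ₋₂ and qₖ = aₖqₖ₋₁ + qₖ₋₂:
  k=0: a=20, p=20, q=1
  k=1: a=2, p=41, q=2
  k=2: a=3, p=143, q=7
  k=3: a=3, p=470, q=23
  k=4: a=3, p=1553, q=76
  k=5: a=3, p=5129, q=251

5129/251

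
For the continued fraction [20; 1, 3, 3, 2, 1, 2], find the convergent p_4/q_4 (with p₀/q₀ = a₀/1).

623/30

Using pₖ = aₖpₖ₋₁ + pₖ₋₂, qₖ = aₖqₖ₋₁ + qₖ₋₂ (with p₋₁=1, p₋₂=0, q₋₁=0, q₋₂=1):
  k=0: a=20, p=20, q=1
  k=1: a=1, p=21, q=1
  k=2: a=3, p=83, q=4
  k=3: a=3, p=270, q=13
  k=4: a=2, p=623, q=30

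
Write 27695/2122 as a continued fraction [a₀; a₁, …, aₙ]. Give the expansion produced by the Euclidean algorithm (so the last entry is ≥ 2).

27695 = 13·2122 + 109
2122 = 19·109 + 51
109 = 2·51 + 7
51 = 7·7 + 2
7 = 3·2 + 1
2 = 2·1 + 0  (stop)
So 27695/2122 = [13; 19, 2, 7, 3, 2].

[13; 19, 2, 7, 3, 2]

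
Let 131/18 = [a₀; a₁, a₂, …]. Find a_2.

131 = 7·18 + 5   →  a_0 = 7
18 = 3·5 + 3   →  a_1 = 3
5 = 1·3 + 2   →  a_2 = 1

1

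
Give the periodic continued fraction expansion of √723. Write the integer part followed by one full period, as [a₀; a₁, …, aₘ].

a₀ = ⌊√723⌋ = 26.
With m₀=0, d₀=1 and mₖ₊₁ = dₖaₖ − mₖ, dₖ₊₁ = (n − mₖ₊₁²)/dₖ, aₖ₊₁ = ⌊(a₀+mₖ₊₁)/dₖ₊₁⌋:
  k=1: m=26, d=47, a=1
  k=2: m=21, d=6, a=7
  k=3: m=21, d=47, a=1
  k=4: m=26, d=1, a=52
d=1 and a=2a₀=52 at k=4, so the next step gives (m, d) = (26, 47) again — its k=1 value — and the period has length 4.

[26; 1, 7, 1, 52]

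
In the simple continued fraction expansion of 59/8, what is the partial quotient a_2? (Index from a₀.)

59 = 7·8 + 3   →  a_0 = 7
8 = 2·3 + 2   →  a_1 = 2
3 = 1·2 + 1   →  a_2 = 1

1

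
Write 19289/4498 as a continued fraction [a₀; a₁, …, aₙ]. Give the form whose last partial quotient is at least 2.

[4; 3, 2, 7, 3, 5, 5]

19289 = 4·4498 + 1297
4498 = 3·1297 + 607
1297 = 2·607 + 83
607 = 7·83 + 26
83 = 3·26 + 5
26 = 5·5 + 1
5 = 5·1 + 0  (stop)
So 19289/4498 = [4; 3, 2, 7, 3, 5, 5].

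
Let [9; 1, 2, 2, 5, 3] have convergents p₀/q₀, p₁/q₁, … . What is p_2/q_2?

29/3

Using pₖ = aₖpₖ₋₁ + pₖ₋₂, qₖ = aₖqₖ₋₁ + qₖ₋₂ (with p₋₁=1, p₋₂=0, q₋₁=0, q₋₂=1):
  k=0: a=9, p=9, q=1
  k=1: a=1, p=10, q=1
  k=2: a=2, p=29, q=3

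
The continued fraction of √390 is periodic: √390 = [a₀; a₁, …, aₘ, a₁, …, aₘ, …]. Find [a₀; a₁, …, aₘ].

[19; 1, 2, 1, 38]

a₀ = ⌊√390⌋ = 19.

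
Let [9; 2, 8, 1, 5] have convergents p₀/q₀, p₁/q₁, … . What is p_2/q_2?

161/17

Using pₖ = aₖpₖ₋₁ + pₖ₋₂, qₖ = aₖqₖ₋₁ + qₖ₋₂ (with p₋₁=1, p₋₂=0, q₋₁=0, q₋₂=1):
  k=0: a=9, p=9, q=1
  k=1: a=2, p=19, q=2
  k=2: a=8, p=161, q=17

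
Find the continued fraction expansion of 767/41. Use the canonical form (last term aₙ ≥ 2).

767 = 18×41 + 29
41 = 1×29 + 12
29 = 2×12 + 5
12 = 2×5 + 2
5 = 2×2 + 1
2 = 2×1 + 0  (stop)
So 767/41 = [18; 1, 2, 2, 2, 2].

[18; 1, 2, 2, 2, 2]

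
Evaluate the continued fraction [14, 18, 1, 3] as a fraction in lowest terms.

1054/75

Using pₖ = aₖpₖ₋₁ + pₖ₋₂ and qₖ = aₖqₖ₋₁ + qₖ₋₂:
  k=0: a=14, p=14, q=1
  k=1: a=18, p=253, q=18
  k=2: a=1, p=267, q=19
  k=3: a=3, p=1054, q=75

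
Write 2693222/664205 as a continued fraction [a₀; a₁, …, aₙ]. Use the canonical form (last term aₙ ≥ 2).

[4; 18, 4, 17, 19, 2, 13]

2693222 = 4*664205 + 36402
664205 = 18*36402 + 8969
36402 = 4*8969 + 526
8969 = 17*526 + 27
526 = 19*27 + 13
27 = 2*13 + 1
13 = 13*1 + 0  (stop)
So 2693222/664205 = [4; 18, 4, 17, 19, 2, 13].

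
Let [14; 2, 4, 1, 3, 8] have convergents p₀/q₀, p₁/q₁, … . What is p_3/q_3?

Using pₖ = aₖpₖ₋₁ + pₖ₋₂, qₖ = aₖqₖ₋₁ + qₖ₋₂ (with p₋₁=1, p₋₂=0, q₋₁=0, q₋₂=1):
  k=0: a=14, p=14, q=1
  k=1: a=2, p=29, q=2
  k=2: a=4, p=130, q=9
  k=3: a=1, p=159, q=11

159/11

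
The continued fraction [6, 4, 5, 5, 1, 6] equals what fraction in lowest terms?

5546/889

Using pₖ = aₖpₖ₋₁ + pₖ₋₂ and qₖ = aₖqₖ₋₁ + qₖ₋₂:
  k=0: a=6, p=6, q=1
  k=1: a=4, p=25, q=4
  k=2: a=5, p=131, q=21
  k=3: a=5, p=680, q=109
  k=4: a=1, p=811, q=130
  k=5: a=6, p=5546, q=889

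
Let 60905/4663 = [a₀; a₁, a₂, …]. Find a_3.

3

60905 = 13·4663 + 286   →  a_0 = 13
4663 = 16·286 + 87   →  a_1 = 16
286 = 3·87 + 25   →  a_2 = 3
87 = 3·25 + 12   →  a_3 = 3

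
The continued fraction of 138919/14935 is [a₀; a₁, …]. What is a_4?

138919 = 9·14935 + 4504   →  a_0 = 9
14935 = 3·4504 + 1423   →  a_1 = 3
4504 = 3·1423 + 235   →  a_2 = 3
1423 = 6·235 + 13   →  a_3 = 6
235 = 18·13 + 1   →  a_4 = 18

18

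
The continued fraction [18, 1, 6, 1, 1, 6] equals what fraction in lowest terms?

1849/98

Using pₖ = aₖpₖ₋₁ + pₖ₋₂ and qₖ = aₖqₖ₋₁ + qₖ₋₂:
  k=0: a=18, p=18, q=1
  k=1: a=1, p=19, q=1
  k=2: a=6, p=132, q=7
  k=3: a=1, p=151, q=8
  k=4: a=1, p=283, q=15
  k=5: a=6, p=1849, q=98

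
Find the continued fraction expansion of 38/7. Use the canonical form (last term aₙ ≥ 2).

38 = 5×7 + 3
7 = 2×3 + 1
3 = 3×1 + 0  (stop)
So 38/7 = [5; 2, 3].

[5; 2, 3]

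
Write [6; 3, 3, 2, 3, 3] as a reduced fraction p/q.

1639/260

Using pₖ = aₖpₖ₋₁ + pₖ₋₂ and qₖ = aₖqₖ₋₁ + qₖ₋₂:
  k=0: a=6, p=6, q=1
  k=1: a=3, p=19, q=3
  k=2: a=3, p=63, q=10
  k=3: a=2, p=145, q=23
  k=4: a=3, p=498, q=79
  k=5: a=3, p=1639, q=260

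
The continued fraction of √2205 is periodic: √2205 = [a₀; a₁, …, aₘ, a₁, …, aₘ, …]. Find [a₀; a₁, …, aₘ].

[46; 1, 22, 2, 22, 1, 92]

a₀ = ⌊√2205⌋ = 46.
With m₀=0, d₀=1 and mₖ₊₁ = dₖaₖ − mₖ, dₖ₊₁ = (n − mₖ₊₁²)/dₖ, aₖ₊₁ = ⌊(a₀+mₖ₊₁)/dₖ₊₁⌋:
  k=1: m=46, d=89, a=1
  k=2: m=43, d=4, a=22
  k=3: m=45, d=45, a=2
  k=4: m=45, d=4, a=22
  k=5: m=43, d=89, a=1
  k=6: m=46, d=1, a=92
d=1 and a=2a₀=92 at k=6, so the next step gives (m, d) = (46, 89) again — its k=1 value — and the period has length 6.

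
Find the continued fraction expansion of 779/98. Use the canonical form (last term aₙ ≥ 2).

779 = 7*98 + 93
98 = 1*93 + 5
93 = 18*5 + 3
5 = 1*3 + 2
3 = 1*2 + 1
2 = 2*1 + 0  (stop)
So 779/98 = [7; 1, 18, 1, 1, 2].

[7; 1, 18, 1, 1, 2]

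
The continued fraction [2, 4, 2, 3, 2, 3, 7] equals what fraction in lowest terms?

Using pₖ = aₖpₖ₋₁ + pₖ₋₂ and qₖ = aₖqₖ₋₁ + qₖ₋₂:
  k=0: a=2, p=2, q=1
  k=1: a=4, p=9, q=4
  k=2: a=2, p=20, q=9
  k=3: a=3, p=69, q=31
  k=4: a=2, p=158, q=71
  k=5: a=3, p=543, q=244
  k=6: a=7, p=3959, q=1779

3959/1779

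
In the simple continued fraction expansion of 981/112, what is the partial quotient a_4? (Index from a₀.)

981 = 8·112 + 85   →  a_0 = 8
112 = 1·85 + 27   →  a_1 = 1
85 = 3·27 + 4   →  a_2 = 3
27 = 6·4 + 3   →  a_3 = 6
4 = 1·3 + 1   →  a_4 = 1

1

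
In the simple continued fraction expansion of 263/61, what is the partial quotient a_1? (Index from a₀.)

263 = 4·61 + 19   →  a_0 = 4
61 = 3·19 + 4   →  a_1 = 3

3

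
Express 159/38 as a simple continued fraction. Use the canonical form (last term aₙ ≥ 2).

159 = 4×38 + 7
38 = 5×7 + 3
7 = 2×3 + 1
3 = 3×1 + 0  (stop)
So 159/38 = [4; 5, 2, 3].

[4; 5, 2, 3]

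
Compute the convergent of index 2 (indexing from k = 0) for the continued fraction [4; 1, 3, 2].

Using pₖ = aₖpₖ₋₁ + pₖ₋₂, qₖ = aₖqₖ₋₁ + qₖ₋₂ (with p₋₁=1, p₋₂=0, q₋₁=0, q₋₂=1):
  k=0: a=4, p=4, q=1
  k=1: a=1, p=5, q=1
  k=2: a=3, p=19, q=4

19/4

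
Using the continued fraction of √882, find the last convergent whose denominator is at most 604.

13691/461

√882 = [29; 1, 2, 3, 6, 3, 2, 1, 58, …] (period length 8).
Convergents:
  p_0/q_0 = 29/1
  p_1/q_1 = 30/1
  p_2/q_2 = 89/3
  p_3/q_3 = 297/10
  p_4/q_4 = 1871/63
  p_5/q_5 = 5910/199
  p_6/q_6 = 13691/461
  p_7/q_7 = 19601/660
q_6 = 461 ≤ 604 < 660 = q_7, so the answer is 13691/461.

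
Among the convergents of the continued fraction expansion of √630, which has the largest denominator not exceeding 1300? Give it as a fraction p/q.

12575/501

√630 = [25; 10, 50, …] (period length 2).
Convergents:
  p_0/q_0 = 25/1
  p_1/q_1 = 251/10
  p_2/q_2 = 12575/501
  p_3/q_3 = 126001/5020
q_2 = 501 ≤ 1300 < 5020 = q_3, so the answer is 12575/501.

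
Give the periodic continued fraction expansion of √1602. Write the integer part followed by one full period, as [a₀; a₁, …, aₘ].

a₀ = ⌊√1602⌋ = 40.
With m₀=0, d₀=1 and mₖ₊₁ = dₖaₖ − mₖ, dₖ₊₁ = (n − mₖ₊₁²)/dₖ, aₖ₊₁ = ⌊(a₀+mₖ₊₁)/dₖ₊₁⌋:
  k=1: m=40, d=2, a=40
  k=2: m=40, d=1, a=80
d=1 and a=2a₀=80 at k=2, so the next step gives (m, d) = (40, 2) again — its k=1 value — and the period has length 2.

[40; 40, 80]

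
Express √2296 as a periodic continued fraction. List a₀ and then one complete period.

[47; 1, 10, 1, 94]

a₀ = ⌊√2296⌋ = 47.
With m₀=0, d₀=1 and mₖ₊₁ = dₖaₖ − mₖ, dₖ₊₁ = (n − mₖ₊₁²)/dₖ, aₖ₊₁ = ⌊(a₀+mₖ₊₁)/dₖ₊₁⌋:
  k=1: m=47, d=87, a=1
  k=2: m=40, d=8, a=10
  k=3: m=40, d=87, a=1
  k=4: m=47, d=1, a=94
d=1 and a=2a₀=94 at k=4, so the next step gives (m, d) = (47, 87) again — its k=1 value — and the period has length 4.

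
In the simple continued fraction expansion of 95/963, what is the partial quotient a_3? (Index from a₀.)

95 = 0·963 + 95   →  a_0 = 0
963 = 10·95 + 13   →  a_1 = 10
95 = 7·13 + 4   →  a_2 = 7
13 = 3·4 + 1   →  a_3 = 3

3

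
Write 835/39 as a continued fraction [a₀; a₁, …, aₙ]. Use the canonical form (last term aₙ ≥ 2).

[21; 2, 2, 3, 2]

835 = 21·39 + 16
39 = 2·16 + 7
16 = 2·7 + 2
7 = 3·2 + 1
2 = 2·1 + 0  (stop)
So 835/39 = [21; 2, 2, 3, 2].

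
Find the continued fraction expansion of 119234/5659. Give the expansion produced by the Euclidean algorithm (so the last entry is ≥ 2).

119234 = 21*5659 + 395
5659 = 14*395 + 129
395 = 3*129 + 8
129 = 16*8 + 1
8 = 8*1 + 0  (stop)
So 119234/5659 = [21; 14, 3, 16, 8].

[21; 14, 3, 16, 8]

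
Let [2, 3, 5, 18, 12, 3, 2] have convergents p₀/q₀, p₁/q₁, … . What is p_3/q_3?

673/291

Using pₖ = aₖpₖ₋₁ + pₖ₋₂, qₖ = aₖqₖ₋₁ + qₖ₋₂ (with p₋₁=1, p₋₂=0, q₋₁=0, q₋₂=1):
  k=0: a=2, p=2, q=1
  k=1: a=3, p=7, q=3
  k=2: a=5, p=37, q=16
  k=3: a=18, p=673, q=291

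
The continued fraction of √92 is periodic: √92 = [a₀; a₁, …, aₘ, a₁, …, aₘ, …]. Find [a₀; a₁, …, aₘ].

[9; 1, 1, 2, 4, 2, 1, 1, 18]

a₀ = ⌊√92⌋ = 9.
With m₀=0, d₀=1 and mₖ₊₁ = dₖaₖ − mₖ, dₖ₊₁ = (n − mₖ₊₁²)/dₖ, aₖ₊₁ = ⌊(a₀+mₖ₊₁)/dₖ₊₁⌋:
  k=1: m=9, d=11, a=1
  k=2: m=2, d=8, a=1
  k=3: m=6, d=7, a=2
  k=4: m=8, d=4, a=4
  k=5: m=8, d=7, a=2
  k=6: m=6, d=8, a=1
  k=7: m=2, d=11, a=1
  k=8: m=9, d=1, a=18
d=1 and a=2a₀=18 at k=8, so the next step gives (m, d) = (9, 11) again — its k=1 value — and the period has length 8.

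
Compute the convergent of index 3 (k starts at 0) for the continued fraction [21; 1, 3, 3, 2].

283/13

Using pₖ = aₖpₖ₋₁ + pₖ₋₂, qₖ = aₖqₖ₋₁ + qₖ₋₂ (with p₋₁=1, p₋₂=0, q₋₁=0, q₋₂=1):
  k=0: a=21, p=21, q=1
  k=1: a=1, p=22, q=1
  k=2: a=3, p=87, q=4
  k=3: a=3, p=283, q=13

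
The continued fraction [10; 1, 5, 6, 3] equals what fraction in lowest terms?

Using pₖ = aₖpₖ₋₁ + pₖ₋₂ and qₖ = aₖqₖ₋₁ + qₖ₋₂:
  k=0: a=10, p=10, q=1
  k=1: a=1, p=11, q=1
  k=2: a=5, p=65, q=6
  k=3: a=6, p=401, q=37
  k=4: a=3, p=1268, q=117

1268/117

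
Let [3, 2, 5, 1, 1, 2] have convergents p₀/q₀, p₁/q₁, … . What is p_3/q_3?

45/13

Using pₖ = aₖpₖ₋₁ + pₖ₋₂, qₖ = aₖqₖ₋₁ + qₖ₋₂ (with p₋₁=1, p₋₂=0, q₋₁=0, q₋₂=1):
  k=0: a=3, p=3, q=1
  k=1: a=2, p=7, q=2
  k=2: a=5, p=38, q=11
  k=3: a=1, p=45, q=13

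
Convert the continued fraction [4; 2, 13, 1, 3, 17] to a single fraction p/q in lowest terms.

8817/1967

Using pₖ = aₖpₖ₋₁ + pₖ₋₂ and qₖ = aₖqₖ₋₁ + qₖ₋₂:
  k=0: a=4, p=4, q=1
  k=1: a=2, p=9, q=2
  k=2: a=13, p=121, q=27
  k=3: a=1, p=130, q=29
  k=4: a=3, p=511, q=114
  k=5: a=17, p=8817, q=1967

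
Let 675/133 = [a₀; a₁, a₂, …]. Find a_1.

13

675 = 5·133 + 10   →  a_0 = 5
133 = 13·10 + 3   →  a_1 = 13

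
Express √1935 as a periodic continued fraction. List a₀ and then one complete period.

a₀ = ⌊√1935⌋ = 43.
With m₀=0, d₀=1 and mₖ₊₁ = dₖaₖ − mₖ, dₖ₊₁ = (n − mₖ₊₁²)/dₖ, aₖ₊₁ = ⌊(a₀+mₖ₊₁)/dₖ₊₁⌋:
  k=1: m=43, d=86, a=1
  k=2: m=43, d=1, a=86
d=1 and a=2a₀=86 at k=2, so the next step gives (m, d) = (43, 86) again — its k=1 value — and the period has length 2.

[43; 1, 86]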